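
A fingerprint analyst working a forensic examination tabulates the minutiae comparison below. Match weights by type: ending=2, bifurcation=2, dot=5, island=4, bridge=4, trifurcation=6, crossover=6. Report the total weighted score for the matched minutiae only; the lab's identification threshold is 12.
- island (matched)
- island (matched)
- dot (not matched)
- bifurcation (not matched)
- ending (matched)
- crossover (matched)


Weighted minutiae match score:
  island: matched, +4 (running total 4)
  island: matched, +4 (running total 8)
  dot: not matched, +0
  bifurcation: not matched, +0
  ending: matched, +2 (running total 10)
  crossover: matched, +6 (running total 16)
Total score = 16
Threshold = 12; verdict = identification

16


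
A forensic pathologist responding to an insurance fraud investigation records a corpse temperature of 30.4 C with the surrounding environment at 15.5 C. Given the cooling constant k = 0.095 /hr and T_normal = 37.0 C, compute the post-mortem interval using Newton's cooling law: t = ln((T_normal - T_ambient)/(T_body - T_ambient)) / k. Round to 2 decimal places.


Using Newton's law of cooling:
t = ln((T_normal - T_ambient) / (T_body - T_ambient)) / k
T_normal - T_ambient = 21.5
T_body - T_ambient = 14.9
Ratio = 1.442953
ln(ratio) = 0.366692
t = 0.366692 / 0.095 = 3.86 hours

3.86


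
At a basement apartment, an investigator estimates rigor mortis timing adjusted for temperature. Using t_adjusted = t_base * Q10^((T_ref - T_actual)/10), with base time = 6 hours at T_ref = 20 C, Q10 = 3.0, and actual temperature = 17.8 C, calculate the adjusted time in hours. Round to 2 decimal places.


Rigor mortis time adjustment:
Exponent = (T_ref - T_actual) / 10 = (20 - 17.8) / 10 = 0.22
Q10 factor = 3.0^0.22 = 1.27341
t_adjusted = 6 * 1.27341 = 7.64 hours

7.64


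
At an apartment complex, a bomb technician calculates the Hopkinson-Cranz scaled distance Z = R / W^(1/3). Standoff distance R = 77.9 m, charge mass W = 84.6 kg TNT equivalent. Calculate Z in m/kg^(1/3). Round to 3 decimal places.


Scaled distance calculation:
W^(1/3) = 84.6^(1/3) = 4.389922
Z = R / W^(1/3) = 77.9 / 4.389922
Z = 17.745 m/kg^(1/3)

17.745


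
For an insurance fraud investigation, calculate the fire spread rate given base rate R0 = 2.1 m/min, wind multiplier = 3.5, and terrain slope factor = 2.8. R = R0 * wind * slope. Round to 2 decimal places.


Fire spread rate calculation:
R = R0 * wind_factor * slope_factor
= 2.1 * 3.5 * 2.8
= 7.35 * 2.8
= 20.58 m/min

20.58


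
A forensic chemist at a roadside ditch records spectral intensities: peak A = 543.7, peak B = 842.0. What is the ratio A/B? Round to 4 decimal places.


Spectral peak ratio:
Peak A = 543.7 counts
Peak B = 842.0 counts
Ratio = 543.7 / 842.0 = 0.6457

0.6457


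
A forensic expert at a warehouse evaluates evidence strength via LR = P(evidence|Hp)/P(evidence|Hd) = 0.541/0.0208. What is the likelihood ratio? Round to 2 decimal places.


Likelihood ratio calculation:
LR = P(E|Hp) / P(E|Hd)
LR = 0.541 / 0.0208
LR = 26.01

26.01


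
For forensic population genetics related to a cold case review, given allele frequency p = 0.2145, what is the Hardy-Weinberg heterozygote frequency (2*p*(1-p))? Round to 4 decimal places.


Hardy-Weinberg heterozygote frequency:
q = 1 - p = 1 - 0.2145 = 0.7855
2pq = 2 * 0.2145 * 0.7855 = 0.3370

0.3370


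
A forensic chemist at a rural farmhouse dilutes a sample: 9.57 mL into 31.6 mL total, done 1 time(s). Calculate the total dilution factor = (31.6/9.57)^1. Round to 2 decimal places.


Dilution factor calculation:
Single dilution = V_total / V_sample = 31.6 / 9.57 ≈ 3.301985
Number of dilutions = 1
Total DF = (31.6 / 9.57)^1 (full precision, rounded at the end) = 3.30

3.30


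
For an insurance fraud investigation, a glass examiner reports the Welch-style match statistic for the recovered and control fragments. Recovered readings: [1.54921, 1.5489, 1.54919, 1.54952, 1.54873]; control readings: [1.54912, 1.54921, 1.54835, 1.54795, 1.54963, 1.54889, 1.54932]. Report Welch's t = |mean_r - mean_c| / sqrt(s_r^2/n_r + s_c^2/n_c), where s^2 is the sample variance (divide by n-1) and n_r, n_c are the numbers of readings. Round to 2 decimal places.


Welch's t-criterion for glass RI comparison:
Recovered mean = sum / n_r = 7.74555 / 5 = 1.54911
Control mean = sum / n_c = 10.84247 / 7 = 1.5489243
Recovered sample variance s_r^2 = 9.325e-08
Control sample variance s_c^2 = 3.42462e-07
Welch SE (unpooled) = sqrt(s_r^2/n_r + s_c^2/n_c) = sqrt(1.865e-08 + 4.89231e-08) = sqrt(6.75731e-08) = 0.000259948
|mean_r - mean_c| = 0.000185714
t = 0.000185714 / 0.000259948 = 0.71

0.71


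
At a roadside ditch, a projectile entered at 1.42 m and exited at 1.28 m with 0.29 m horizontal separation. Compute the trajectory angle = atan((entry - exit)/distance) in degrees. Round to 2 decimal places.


Bullet trajectory angle:
Height difference = 1.42 - 1.28 = 0.14 m
angle = atan(0.14 / 0.29)
angle = atan(0.482759)
angle = 25.77 degrees

25.77


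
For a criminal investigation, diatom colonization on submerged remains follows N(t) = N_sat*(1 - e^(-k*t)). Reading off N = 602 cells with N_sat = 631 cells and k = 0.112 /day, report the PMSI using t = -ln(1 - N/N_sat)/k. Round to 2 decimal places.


PMSI from diatom colonization curve:
N / N_sat = 602 / 631 = 0.954041
1 - N/N_sat = 0.045959
ln(1 - N/N_sat) = -3.080006
t = -ln(1 - N/N_sat) / k = -(-3.080006) / 0.112 = 27.50 days

27.50


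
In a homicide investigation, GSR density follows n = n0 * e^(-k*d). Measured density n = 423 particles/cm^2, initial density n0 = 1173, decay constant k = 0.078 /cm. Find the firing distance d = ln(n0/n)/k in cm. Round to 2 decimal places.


GSR distance calculation:
n0/n = 1173 / 423 = 2.77305
ln(n0/n) = 1.019948
d = 1.019948 / 0.078 = 13.08 cm

13.08


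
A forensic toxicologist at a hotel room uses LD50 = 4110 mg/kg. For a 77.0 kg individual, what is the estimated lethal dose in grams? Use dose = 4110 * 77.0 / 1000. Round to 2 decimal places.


Lethal dose calculation:
Lethal dose = LD50 * body_weight / 1000
= 4110 * 77.0 / 1000
= 316470 / 1000
= 316.47 g

316.47


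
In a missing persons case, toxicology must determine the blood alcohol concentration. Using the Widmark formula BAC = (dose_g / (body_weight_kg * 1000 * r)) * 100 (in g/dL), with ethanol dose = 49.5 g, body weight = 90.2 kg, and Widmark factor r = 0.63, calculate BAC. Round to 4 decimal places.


Applying the Widmark formula:
BAC = (dose_g / (body_wt * 1000 * r)) * 100
Denominator = 90.2 * 1000 * 0.63 = 56826
BAC = (49.5 / 56826) * 100
BAC = 0.0871 g/dL

0.0871


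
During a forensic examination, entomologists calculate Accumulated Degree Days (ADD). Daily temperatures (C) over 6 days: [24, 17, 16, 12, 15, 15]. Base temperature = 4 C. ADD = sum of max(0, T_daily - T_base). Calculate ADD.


Computing ADD day by day:
Day 1: max(0, 24 - 4) = 20
Day 2: max(0, 17 - 4) = 13
Day 3: max(0, 16 - 4) = 12
Day 4: max(0, 12 - 4) = 8
Day 5: max(0, 15 - 4) = 11
Day 6: max(0, 15 - 4) = 11
Total ADD = 75

75


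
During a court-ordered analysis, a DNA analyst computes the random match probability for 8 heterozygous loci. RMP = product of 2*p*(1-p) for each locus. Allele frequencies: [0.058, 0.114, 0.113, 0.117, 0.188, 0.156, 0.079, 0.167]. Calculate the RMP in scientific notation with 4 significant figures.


Computing RMP for 8 loci:
Locus 1: 2 * 0.058 * 0.942 = 0.109272
Locus 2: 2 * 0.114 * 0.886 = 0.202008
Locus 3: 2 * 0.113 * 0.887 = 0.200462
Locus 4: 2 * 0.117 * 0.883 = 0.206622
Locus 5: 2 * 0.188 * 0.812 = 0.305312
Locus 6: 2 * 0.156 * 0.844 = 0.263328
Locus 7: 2 * 0.079 * 0.921 = 0.145518
Locus 8: 2 * 0.167 * 0.833 = 0.278222
RMP = 2.976e-06

2.976e-06


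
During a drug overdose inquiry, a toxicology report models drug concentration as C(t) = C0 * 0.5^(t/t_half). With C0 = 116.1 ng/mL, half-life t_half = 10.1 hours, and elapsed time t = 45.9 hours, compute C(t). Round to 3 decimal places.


Drug concentration decay:
Number of half-lives = t / t_half = 45.9 / 10.1 = 4.544554
Decay factor = 0.5^4.544554 = 0.04285021
C(t) = 116.1 * 0.04285021 = 4.975 ng/mL

4.975


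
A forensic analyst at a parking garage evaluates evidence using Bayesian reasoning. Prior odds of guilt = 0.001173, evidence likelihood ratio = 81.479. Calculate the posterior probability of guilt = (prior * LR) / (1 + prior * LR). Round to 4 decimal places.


Bayesian evidence evaluation:
Posterior odds = prior_odds * LR = 0.001173 * 81.479 = 0.09557487
Posterior probability = posterior_odds / (1 + posterior_odds)
= 0.09557487 / (1 + 0.09557487)
= 0.09557487 / 1.09557487
= 0.0872

0.0872


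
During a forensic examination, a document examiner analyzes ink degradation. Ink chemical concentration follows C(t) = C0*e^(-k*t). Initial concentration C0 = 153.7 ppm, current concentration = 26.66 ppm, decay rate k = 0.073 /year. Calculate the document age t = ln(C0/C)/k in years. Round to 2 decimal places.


Document age estimation:
C0/C = 153.7 / 26.66 = 5.765191
ln(C0/C) = 1.751838
t = 1.751838 / 0.073 = 24.00 years

24.00


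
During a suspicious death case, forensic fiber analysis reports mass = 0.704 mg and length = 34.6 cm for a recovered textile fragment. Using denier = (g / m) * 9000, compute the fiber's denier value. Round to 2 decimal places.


Denier calculation:
Mass in grams = 0.704 mg / 1000 = 0.000704 g
Length in meters = 34.6 cm / 100 = 0.346 m
Linear density = mass / length = 0.000704 / 0.346 = 0.00203468 g/m
Denier = (g/m) * 9000 = 0.00203468 * 9000 = 18.31

18.31


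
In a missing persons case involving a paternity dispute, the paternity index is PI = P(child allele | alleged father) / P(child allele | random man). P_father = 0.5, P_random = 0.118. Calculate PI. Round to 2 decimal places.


Paternity Index calculation:
PI = P(allele|father) / P(allele|random)
PI = 0.5 / 0.118
PI = 4.24

4.24


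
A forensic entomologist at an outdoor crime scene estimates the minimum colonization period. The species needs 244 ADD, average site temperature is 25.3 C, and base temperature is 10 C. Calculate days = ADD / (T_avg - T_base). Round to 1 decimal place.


Insect development time:
Effective temperature = avg_temp - T_base = 25.3 - 10 = 15.3 C
Days = ADD / effective_temp = 244 / 15.3 = 15.9 days

15.9


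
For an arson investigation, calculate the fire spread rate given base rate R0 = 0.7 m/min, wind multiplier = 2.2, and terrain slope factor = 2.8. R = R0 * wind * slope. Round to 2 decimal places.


Fire spread rate calculation:
R = R0 * wind_factor * slope_factor
= 0.7 * 2.2 * 2.8
= 1.54 * 2.8
= 4.31 m/min

4.31


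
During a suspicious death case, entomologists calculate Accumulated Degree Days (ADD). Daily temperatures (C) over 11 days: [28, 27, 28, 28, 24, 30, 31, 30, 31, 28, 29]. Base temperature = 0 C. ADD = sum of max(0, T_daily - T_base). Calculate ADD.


Computing ADD day by day:
Day 1: max(0, 28 - 0) = 28
Day 2: max(0, 27 - 0) = 27
Day 3: max(0, 28 - 0) = 28
Day 4: max(0, 28 - 0) = 28
Day 5: max(0, 24 - 0) = 24
Day 6: max(0, 30 - 0) = 30
Day 7: max(0, 31 - 0) = 31
Day 8: max(0, 30 - 0) = 30
Day 9: max(0, 31 - 0) = 31
Day 10: max(0, 28 - 0) = 28
Day 11: max(0, 29 - 0) = 29
Total ADD = 314

314


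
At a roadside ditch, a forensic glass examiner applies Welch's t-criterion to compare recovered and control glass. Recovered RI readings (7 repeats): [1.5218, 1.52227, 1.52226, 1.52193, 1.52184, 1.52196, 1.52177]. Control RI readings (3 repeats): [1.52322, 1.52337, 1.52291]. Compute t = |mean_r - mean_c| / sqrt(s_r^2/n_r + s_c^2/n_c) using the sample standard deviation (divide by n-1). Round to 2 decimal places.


Welch's t-criterion for glass RI comparison:
Recovered mean = sum / n_r = 10.65383 / 7 = 1.5219757
Control mean = sum / n_c = 4.5695 / 3 = 1.5231667
Recovered sample variance s_r^2 = 4.35619e-08
Control sample variance s_c^2 = 5.50333e-08
Welch SE (unpooled) = sqrt(s_r^2/n_r + s_c^2/n_c) = sqrt(6.22313e-09 + 1.83444e-08) = sqrt(2.45675e-08) = 0.00015674
|mean_r - mean_c| = 0.00119095
t = 0.00119095 / 0.00015674 = 7.60

7.60


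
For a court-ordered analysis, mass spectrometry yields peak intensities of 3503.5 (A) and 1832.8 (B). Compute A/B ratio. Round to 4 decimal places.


Spectral peak ratio:
Peak A = 3503.5 counts
Peak B = 1832.8 counts
Ratio = 3503.5 / 1832.8 = 1.9116

1.9116


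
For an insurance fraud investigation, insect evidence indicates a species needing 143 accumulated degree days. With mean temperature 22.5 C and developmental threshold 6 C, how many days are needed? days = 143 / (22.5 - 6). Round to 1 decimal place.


Insect development time:
Effective temperature = avg_temp - T_base = 22.5 - 6 = 16.5 C
Days = ADD / effective_temp = 143 / 16.5 = 8.7 days

8.7


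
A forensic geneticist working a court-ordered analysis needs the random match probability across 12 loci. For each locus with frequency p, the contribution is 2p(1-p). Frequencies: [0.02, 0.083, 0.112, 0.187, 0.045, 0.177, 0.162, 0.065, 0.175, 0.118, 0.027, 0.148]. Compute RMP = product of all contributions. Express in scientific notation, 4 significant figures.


Computing RMP for 12 loci:
Locus 1: 2 * 0.02 * 0.98 = 0.0392
Locus 2: 2 * 0.083 * 0.917 = 0.152222
Locus 3: 2 * 0.112 * 0.888 = 0.198912
Locus 4: 2 * 0.187 * 0.813 = 0.304062
Locus 5: 2 * 0.045 * 0.955 = 0.08595
Locus 6: 2 * 0.177 * 0.823 = 0.291342
Locus 7: 2 * 0.162 * 0.838 = 0.271512
Locus 8: 2 * 0.065 * 0.935 = 0.12155
Locus 9: 2 * 0.175 * 0.825 = 0.28875
Locus 10: 2 * 0.118 * 0.882 = 0.208152
Locus 11: 2 * 0.027 * 0.973 = 0.052542
Locus 12: 2 * 0.148 * 0.852 = 0.252192
RMP = 2.375e-10

2.375e-10


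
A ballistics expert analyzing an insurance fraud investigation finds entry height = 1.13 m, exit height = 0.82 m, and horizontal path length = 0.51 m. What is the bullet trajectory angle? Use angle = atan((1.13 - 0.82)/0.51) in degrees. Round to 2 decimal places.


Bullet trajectory angle:
Height difference = 1.13 - 0.82 = 0.31 m
angle = atan(0.31 / 0.51)
angle = atan(0.607843)
angle = 31.29 degrees

31.29


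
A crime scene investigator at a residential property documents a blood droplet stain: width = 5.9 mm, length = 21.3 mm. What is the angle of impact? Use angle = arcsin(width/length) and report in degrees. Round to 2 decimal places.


Blood spatter impact angle calculation:
width / length = 5.9 / 21.3 = 0.276995
angle = arcsin(0.276995)
angle = 16.08 degrees

16.08


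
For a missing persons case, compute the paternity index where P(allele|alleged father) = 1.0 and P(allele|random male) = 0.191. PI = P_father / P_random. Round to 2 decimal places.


Paternity Index calculation:
PI = P(allele|father) / P(allele|random)
PI = 1.0 / 0.191
PI = 5.24

5.24


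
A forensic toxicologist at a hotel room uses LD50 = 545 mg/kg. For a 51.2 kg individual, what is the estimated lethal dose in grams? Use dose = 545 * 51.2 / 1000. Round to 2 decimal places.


Lethal dose calculation:
Lethal dose = LD50 * body_weight / 1000
= 545 * 51.2 / 1000
= 27904 / 1000
= 27.90 g

27.90


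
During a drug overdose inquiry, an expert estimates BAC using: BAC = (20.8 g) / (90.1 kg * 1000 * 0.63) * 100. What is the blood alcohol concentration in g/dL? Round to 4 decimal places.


Applying the Widmark formula:
BAC = (dose_g / (body_wt * 1000 * r)) * 100
Denominator = 90.1 * 1000 * 0.63 = 56763
BAC = (20.8 / 56763) * 100
BAC = 0.0366 g/dL

0.0366


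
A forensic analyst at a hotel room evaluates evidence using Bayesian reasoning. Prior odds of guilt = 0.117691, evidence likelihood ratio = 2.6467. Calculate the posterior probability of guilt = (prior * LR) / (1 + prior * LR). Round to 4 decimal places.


Bayesian evidence evaluation:
Posterior odds = prior_odds * LR = 0.117691 * 2.6467 = 0.3114928
Posterior probability = posterior_odds / (1 + posterior_odds)
= 0.3114928 / (1 + 0.3114928)
= 0.3114928 / 1.3114928
= 0.2375

0.2375


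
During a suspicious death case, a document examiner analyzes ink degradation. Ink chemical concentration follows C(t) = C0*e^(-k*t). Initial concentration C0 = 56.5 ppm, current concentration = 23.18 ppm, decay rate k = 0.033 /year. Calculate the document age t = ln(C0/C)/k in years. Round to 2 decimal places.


Document age estimation:
C0/C = 56.5 / 23.18 = 2.437446
ln(C0/C) = 0.890951
t = 0.890951 / 0.033 = 27.00 years

27.00


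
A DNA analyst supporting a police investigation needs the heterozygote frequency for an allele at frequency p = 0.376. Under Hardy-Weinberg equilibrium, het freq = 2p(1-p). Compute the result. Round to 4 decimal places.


Hardy-Weinberg heterozygote frequency:
q = 1 - p = 1 - 0.376 = 0.624
2pq = 2 * 0.376 * 0.624 = 0.4692

0.4692


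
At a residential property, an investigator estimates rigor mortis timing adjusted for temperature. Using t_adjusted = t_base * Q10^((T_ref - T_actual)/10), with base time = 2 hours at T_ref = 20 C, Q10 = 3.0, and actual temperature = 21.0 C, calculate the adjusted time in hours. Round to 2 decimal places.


Rigor mortis time adjustment:
Exponent = (T_ref - T_actual) / 10 = (20 - 21.0) / 10 = -0.1
Q10 factor = 3.0^-0.1 = 0.89596
t_adjusted = 2 * 0.89596 = 1.79 hours

1.79


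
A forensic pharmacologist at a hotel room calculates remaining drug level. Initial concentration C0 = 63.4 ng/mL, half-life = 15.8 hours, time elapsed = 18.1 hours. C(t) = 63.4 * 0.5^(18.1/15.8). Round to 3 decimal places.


Drug concentration decay:
Number of half-lives = t / t_half = 18.1 / 15.8 = 1.14557
Decay factor = 0.5^1.14557 = 0.45201107
C(t) = 63.4 * 0.45201107 = 28.658 ng/mL

28.658


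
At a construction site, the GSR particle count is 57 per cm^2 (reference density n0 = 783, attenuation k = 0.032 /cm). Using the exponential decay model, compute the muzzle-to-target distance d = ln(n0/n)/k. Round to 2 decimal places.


GSR distance calculation:
n0/n = 783 / 57 = 13.736842
ln(n0/n) = 2.620081
d = 2.620081 / 0.032 = 81.88 cm

81.88


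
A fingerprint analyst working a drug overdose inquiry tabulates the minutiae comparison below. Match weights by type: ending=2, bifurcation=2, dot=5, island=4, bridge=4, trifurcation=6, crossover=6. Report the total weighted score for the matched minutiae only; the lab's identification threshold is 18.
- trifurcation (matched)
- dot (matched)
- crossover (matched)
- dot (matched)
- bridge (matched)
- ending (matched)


Weighted minutiae match score:
  trifurcation: matched, +6 (running total 6)
  dot: matched, +5 (running total 11)
  crossover: matched, +6 (running total 17)
  dot: matched, +5 (running total 22)
  bridge: matched, +4 (running total 26)
  ending: matched, +2 (running total 28)
Total score = 28
Threshold = 18; verdict = identification

28


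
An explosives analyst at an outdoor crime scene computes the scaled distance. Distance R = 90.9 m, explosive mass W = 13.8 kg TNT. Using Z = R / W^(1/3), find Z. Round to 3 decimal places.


Scaled distance calculation:
W^(1/3) = 13.8^(1/3) = 2.39861
Z = R / W^(1/3) = 90.9 / 2.39861
Z = 37.897 m/kg^(1/3)

37.897


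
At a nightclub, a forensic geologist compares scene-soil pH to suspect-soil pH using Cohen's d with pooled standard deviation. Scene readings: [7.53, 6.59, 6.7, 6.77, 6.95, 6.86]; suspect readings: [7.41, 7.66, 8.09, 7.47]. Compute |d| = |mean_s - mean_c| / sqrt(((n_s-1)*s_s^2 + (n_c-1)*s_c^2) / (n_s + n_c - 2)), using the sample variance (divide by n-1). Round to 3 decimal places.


Pooled-variance Cohen's d for soil pH comparison:
Scene mean = 41.4 / 6 = 6.9
Suspect mean = 30.63 / 4 = 7.6575
Scene sample variance s_s^2 = 0.1108
Suspect sample variance s_c^2 = 0.094492
Pooled variance = ((n_s-1)*s_s^2 + (n_c-1)*s_c^2) / (n_s + n_c - 2) = 0.104684
Pooled SD = sqrt(0.104684) = 0.323549
Mean difference = -0.7575
|d| = |-0.7575| / 0.323549 = 2.341

2.341


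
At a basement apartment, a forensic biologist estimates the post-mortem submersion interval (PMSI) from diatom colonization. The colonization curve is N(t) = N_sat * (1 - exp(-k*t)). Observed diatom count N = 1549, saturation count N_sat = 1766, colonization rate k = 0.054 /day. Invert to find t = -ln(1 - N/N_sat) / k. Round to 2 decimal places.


PMSI from diatom colonization curve:
N / N_sat = 1549 / 1766 = 0.877123
1 - N/N_sat = 0.122877
ln(1 - N/N_sat) = -2.096571
t = -ln(1 - N/N_sat) / k = -(-2.096571) / 0.054 = 38.83 days

38.83


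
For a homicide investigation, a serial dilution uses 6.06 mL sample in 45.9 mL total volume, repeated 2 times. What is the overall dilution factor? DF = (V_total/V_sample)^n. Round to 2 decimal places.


Dilution factor calculation:
Single dilution = V_total / V_sample = 45.9 / 6.06 ≈ 7.574257
Number of dilutions = 2
Total DF = (45.9 / 6.06)^2 (full precision, rounded at the end) = 57.37

57.37


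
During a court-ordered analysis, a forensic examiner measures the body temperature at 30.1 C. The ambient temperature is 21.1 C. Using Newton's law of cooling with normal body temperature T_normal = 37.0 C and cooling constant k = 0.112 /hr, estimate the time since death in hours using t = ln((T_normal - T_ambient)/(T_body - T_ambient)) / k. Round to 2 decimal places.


Using Newton's law of cooling:
t = ln((T_normal - T_ambient) / (T_body - T_ambient)) / k
T_normal - T_ambient = 15.9
T_body - T_ambient = 9.0
Ratio = 1.766667
ln(ratio) = 0.569095
t = 0.569095 / 0.112 = 5.08 hours

5.08


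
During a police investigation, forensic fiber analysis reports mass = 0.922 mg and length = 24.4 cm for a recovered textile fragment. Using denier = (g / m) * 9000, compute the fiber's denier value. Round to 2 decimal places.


Denier calculation:
Mass in grams = 0.922 mg / 1000 = 0.000922 g
Length in meters = 24.4 cm / 100 = 0.244 m
Linear density = mass / length = 0.000922 / 0.244 = 0.00377869 g/m
Denier = (g/m) * 9000 = 0.00377869 * 9000 = 34.01

34.01


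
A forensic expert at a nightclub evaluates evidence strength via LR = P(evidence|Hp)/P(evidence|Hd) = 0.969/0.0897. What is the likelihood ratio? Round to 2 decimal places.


Likelihood ratio calculation:
LR = P(E|Hp) / P(E|Hd)
LR = 0.969 / 0.0897
LR = 10.80

10.80


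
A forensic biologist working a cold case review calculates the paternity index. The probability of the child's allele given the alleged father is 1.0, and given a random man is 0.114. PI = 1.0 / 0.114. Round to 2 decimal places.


Paternity Index calculation:
PI = P(allele|father) / P(allele|random)
PI = 1.0 / 0.114
PI = 8.77

8.77


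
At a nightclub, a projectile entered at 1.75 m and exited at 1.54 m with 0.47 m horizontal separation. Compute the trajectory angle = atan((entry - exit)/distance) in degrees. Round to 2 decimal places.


Bullet trajectory angle:
Height difference = 1.75 - 1.54 = 0.21 m
angle = atan(0.21 / 0.47)
angle = atan(0.446809)
angle = 24.08 degrees

24.08


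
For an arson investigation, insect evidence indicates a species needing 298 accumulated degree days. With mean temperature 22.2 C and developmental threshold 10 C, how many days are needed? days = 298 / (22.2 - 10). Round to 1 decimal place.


Insect development time:
Effective temperature = avg_temp - T_base = 22.2 - 10 = 12.2 C
Days = ADD / effective_temp = 298 / 12.2 = 24.4 days

24.4


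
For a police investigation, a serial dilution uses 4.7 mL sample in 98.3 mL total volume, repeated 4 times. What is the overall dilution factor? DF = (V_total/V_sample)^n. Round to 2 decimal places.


Dilution factor calculation:
Single dilution = V_total / V_sample = 98.3 / 4.7 ≈ 20.914894
Number of dilutions = 4
Total DF = (98.3 / 4.7)^4 (full precision, rounded at the end) = 191347.43

191347.43


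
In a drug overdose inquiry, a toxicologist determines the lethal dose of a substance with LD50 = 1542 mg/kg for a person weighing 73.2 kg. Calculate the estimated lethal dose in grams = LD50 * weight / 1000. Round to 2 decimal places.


Lethal dose calculation:
Lethal dose = LD50 * body_weight / 1000
= 1542 * 73.2 / 1000
= 112874.4 / 1000
= 112.87 g

112.87


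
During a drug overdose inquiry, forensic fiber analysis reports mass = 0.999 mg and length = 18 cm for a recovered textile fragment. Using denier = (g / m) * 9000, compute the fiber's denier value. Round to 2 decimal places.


Denier calculation:
Mass in grams = 0.999 mg / 1000 = 0.000999 g
Length in meters = 18 cm / 100 = 0.18 m
Linear density = mass / length = 0.000999 / 0.18 = 0.00555 g/m
Denier = (g/m) * 9000 = 0.00555 * 9000 = 49.95

49.95


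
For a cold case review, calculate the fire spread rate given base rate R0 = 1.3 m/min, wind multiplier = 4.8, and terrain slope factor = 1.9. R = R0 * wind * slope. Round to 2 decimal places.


Fire spread rate calculation:
R = R0 * wind_factor * slope_factor
= 1.3 * 4.8 * 1.9
= 6.24 * 1.9
= 11.86 m/min

11.86


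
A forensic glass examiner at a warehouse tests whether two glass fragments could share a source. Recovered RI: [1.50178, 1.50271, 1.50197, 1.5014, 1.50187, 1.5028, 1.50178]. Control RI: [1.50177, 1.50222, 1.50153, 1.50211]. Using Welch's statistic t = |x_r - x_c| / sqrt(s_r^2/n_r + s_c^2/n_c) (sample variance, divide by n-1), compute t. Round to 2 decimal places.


Welch's t-criterion for glass RI comparison:
Recovered mean = sum / n_r = 10.51431 / 7 = 1.5020443
Control mean = sum / n_c = 6.00763 / 4 = 1.5019075
Recovered sample variance s_r^2 = 2.67495e-07
Control sample variance s_c^2 = 1.00025e-07
Welch SE (unpooled) = sqrt(s_r^2/n_r + s_c^2/n_c) = sqrt(3.82136e-08 + 2.50063e-08) = sqrt(6.32199e-08) = 0.000251436
|mean_r - mean_c| = 0.000136786
t = 0.000136786 / 0.000251436 = 0.54

0.54


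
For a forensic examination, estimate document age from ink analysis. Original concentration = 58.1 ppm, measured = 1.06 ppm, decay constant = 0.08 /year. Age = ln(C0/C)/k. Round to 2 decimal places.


Document age estimation:
C0/C = 58.1 / 1.06 = 54.811321
ln(C0/C) = 4.003897
t = 4.003897 / 0.08 = 50.05 years

50.05


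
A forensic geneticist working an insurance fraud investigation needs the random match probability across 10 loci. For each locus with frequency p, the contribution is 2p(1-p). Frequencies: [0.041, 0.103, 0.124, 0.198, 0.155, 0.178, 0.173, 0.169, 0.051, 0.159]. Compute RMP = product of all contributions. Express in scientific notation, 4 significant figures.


Computing RMP for 10 loci:
Locus 1: 2 * 0.041 * 0.959 = 0.078638
Locus 2: 2 * 0.103 * 0.897 = 0.184782
Locus 3: 2 * 0.124 * 0.876 = 0.217248
Locus 4: 2 * 0.198 * 0.802 = 0.317592
Locus 5: 2 * 0.155 * 0.845 = 0.26195
Locus 6: 2 * 0.178 * 0.822 = 0.292632
Locus 7: 2 * 0.173 * 0.827 = 0.286142
Locus 8: 2 * 0.169 * 0.831 = 0.280878
Locus 9: 2 * 0.051 * 0.949 = 0.096798
Locus 10: 2 * 0.159 * 0.841 = 0.267438
RMP = 1.599e-07

1.599e-07


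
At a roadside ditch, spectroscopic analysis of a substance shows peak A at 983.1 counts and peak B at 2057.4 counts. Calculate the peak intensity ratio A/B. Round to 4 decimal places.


Spectral peak ratio:
Peak A = 983.1 counts
Peak B = 2057.4 counts
Ratio = 983.1 / 2057.4 = 0.4778

0.4778


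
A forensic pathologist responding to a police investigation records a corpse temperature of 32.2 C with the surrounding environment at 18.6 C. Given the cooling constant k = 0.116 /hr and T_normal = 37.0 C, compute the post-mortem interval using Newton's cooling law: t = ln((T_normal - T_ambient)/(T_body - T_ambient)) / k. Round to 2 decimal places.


Using Newton's law of cooling:
t = ln((T_normal - T_ambient) / (T_body - T_ambient)) / k
T_normal - T_ambient = 18.4
T_body - T_ambient = 13.6
Ratio = 1.352941
ln(ratio) = 0.302281
t = 0.302281 / 0.116 = 2.61 hours

2.61


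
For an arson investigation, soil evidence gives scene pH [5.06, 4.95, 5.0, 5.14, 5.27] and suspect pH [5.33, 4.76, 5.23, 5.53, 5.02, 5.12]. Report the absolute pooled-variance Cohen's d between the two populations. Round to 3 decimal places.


Pooled-variance Cohen's d for soil pH comparison:
Scene mean = 25.42 / 5 = 5.084
Suspect mean = 30.99 / 6 = 5.165
Scene sample variance s_s^2 = 0.01583
Suspect sample variance s_c^2 = 0.07035
Pooled variance = ((n_s-1)*s_s^2 + (n_c-1)*s_c^2) / (n_s + n_c - 2) = 0.046119
Pooled SD = sqrt(0.046119) = 0.214753
Mean difference = -0.081
|d| = |-0.081| / 0.214753 = 0.377

0.377


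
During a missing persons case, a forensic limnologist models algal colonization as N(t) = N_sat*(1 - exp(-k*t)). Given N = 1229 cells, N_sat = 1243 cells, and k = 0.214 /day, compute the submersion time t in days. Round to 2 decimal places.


PMSI from diatom colonization curve:
N / N_sat = 1229 / 1243 = 0.988737
1 - N/N_sat = 0.011263
ln(1 - N/N_sat) = -4.486232
t = -ln(1 - N/N_sat) / k = -(-4.486232) / 0.214 = 20.96 days

20.96


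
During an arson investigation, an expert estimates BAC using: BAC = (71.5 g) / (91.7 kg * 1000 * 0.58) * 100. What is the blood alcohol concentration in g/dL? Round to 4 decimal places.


Applying the Widmark formula:
BAC = (dose_g / (body_wt * 1000 * r)) * 100
Denominator = 91.7 * 1000 * 0.58 = 53186
BAC = (71.5 / 53186) * 100
BAC = 0.1344 g/dL

0.1344


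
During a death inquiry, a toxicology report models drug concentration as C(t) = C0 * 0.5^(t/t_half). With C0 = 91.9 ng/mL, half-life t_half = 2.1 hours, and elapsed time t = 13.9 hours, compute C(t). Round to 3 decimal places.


Drug concentration decay:
Number of half-lives = t / t_half = 13.9 / 2.1 = 6.619048
Decay factor = 0.5^6.619048 = 0.01017344
C(t) = 91.9 * 0.01017344 = 0.935 ng/mL

0.935


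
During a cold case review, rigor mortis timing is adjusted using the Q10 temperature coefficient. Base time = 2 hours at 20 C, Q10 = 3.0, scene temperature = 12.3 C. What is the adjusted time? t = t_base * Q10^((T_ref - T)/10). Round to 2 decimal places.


Rigor mortis time adjustment:
Exponent = (T_ref - T_actual) / 10 = (20 - 12.3) / 10 = 0.77
Q10 factor = 3.0^0.77 = 2.33015
t_adjusted = 2 * 2.33015 = 4.66 hours

4.66


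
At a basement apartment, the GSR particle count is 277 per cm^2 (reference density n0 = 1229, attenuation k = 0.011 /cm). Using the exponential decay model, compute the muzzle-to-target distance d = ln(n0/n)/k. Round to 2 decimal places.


GSR distance calculation:
n0/n = 1229 / 277 = 4.436823
ln(n0/n) = 1.489939
d = 1.489939 / 0.011 = 135.45 cm

135.45


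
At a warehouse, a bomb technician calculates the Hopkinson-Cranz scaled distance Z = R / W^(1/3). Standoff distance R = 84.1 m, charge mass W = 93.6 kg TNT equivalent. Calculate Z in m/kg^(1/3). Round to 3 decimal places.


Scaled distance calculation:
W^(1/3) = 93.6^(1/3) = 4.540377
Z = R / W^(1/3) = 84.1 / 4.540377
Z = 18.523 m/kg^(1/3)

18.523


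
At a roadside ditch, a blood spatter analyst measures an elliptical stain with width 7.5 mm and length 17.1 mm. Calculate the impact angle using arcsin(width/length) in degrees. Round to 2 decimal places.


Blood spatter impact angle calculation:
width / length = 7.5 / 17.1 = 0.438596
angle = arcsin(0.438596)
angle = 26.01 degrees

26.01


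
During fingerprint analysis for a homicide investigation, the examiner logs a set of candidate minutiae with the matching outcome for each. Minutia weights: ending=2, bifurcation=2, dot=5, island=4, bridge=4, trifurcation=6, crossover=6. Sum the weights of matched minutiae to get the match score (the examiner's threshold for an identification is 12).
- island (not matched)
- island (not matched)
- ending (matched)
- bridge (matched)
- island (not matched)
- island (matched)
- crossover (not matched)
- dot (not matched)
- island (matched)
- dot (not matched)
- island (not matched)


Weighted minutiae match score:
  island: not matched, +0
  island: not matched, +0
  ending: matched, +2 (running total 2)
  bridge: matched, +4 (running total 6)
  island: not matched, +0
  island: matched, +4 (running total 10)
  crossover: not matched, +0
  dot: not matched, +0
  island: matched, +4 (running total 14)
  dot: not matched, +0
  island: not matched, +0
Total score = 14
Threshold = 12; verdict = identification

14


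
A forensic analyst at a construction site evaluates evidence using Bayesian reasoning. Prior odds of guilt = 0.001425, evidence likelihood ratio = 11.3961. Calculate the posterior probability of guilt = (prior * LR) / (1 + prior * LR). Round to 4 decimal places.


Bayesian evidence evaluation:
Posterior odds = prior_odds * LR = 0.001425 * 11.3961 = 0.01623944
Posterior probability = posterior_odds / (1 + posterior_odds)
= 0.01623944 / (1 + 0.01623944)
= 0.01623944 / 1.01623944
= 0.0160

0.0160


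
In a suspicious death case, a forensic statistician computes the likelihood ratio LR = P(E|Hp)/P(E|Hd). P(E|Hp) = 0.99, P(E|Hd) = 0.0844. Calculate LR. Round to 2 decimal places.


Likelihood ratio calculation:
LR = P(E|Hp) / P(E|Hd)
LR = 0.99 / 0.0844
LR = 11.73

11.73


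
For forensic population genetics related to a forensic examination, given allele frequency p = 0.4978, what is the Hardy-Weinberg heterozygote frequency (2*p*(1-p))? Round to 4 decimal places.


Hardy-Weinberg heterozygote frequency:
q = 1 - p = 1 - 0.4978 = 0.5022
2pq = 2 * 0.4978 * 0.5022 = 0.5000

0.5000


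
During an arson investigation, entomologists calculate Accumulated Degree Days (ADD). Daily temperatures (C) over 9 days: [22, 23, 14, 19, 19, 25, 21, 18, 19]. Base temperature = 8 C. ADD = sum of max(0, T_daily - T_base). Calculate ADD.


Computing ADD day by day:
Day 1: max(0, 22 - 8) = 14
Day 2: max(0, 23 - 8) = 15
Day 3: max(0, 14 - 8) = 6
Day 4: max(0, 19 - 8) = 11
Day 5: max(0, 19 - 8) = 11
Day 6: max(0, 25 - 8) = 17
Day 7: max(0, 21 - 8) = 13
Day 8: max(0, 18 - 8) = 10
Day 9: max(0, 19 - 8) = 11
Total ADD = 108

108


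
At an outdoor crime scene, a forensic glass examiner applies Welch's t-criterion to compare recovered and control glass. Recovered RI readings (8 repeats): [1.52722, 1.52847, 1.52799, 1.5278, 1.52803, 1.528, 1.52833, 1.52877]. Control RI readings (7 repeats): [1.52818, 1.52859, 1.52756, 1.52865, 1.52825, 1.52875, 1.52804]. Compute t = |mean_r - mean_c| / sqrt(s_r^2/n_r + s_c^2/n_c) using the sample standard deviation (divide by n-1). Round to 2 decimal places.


Welch's t-criterion for glass RI comparison:
Recovered mean = sum / n_r = 12.22461 / 8 = 1.5280763
Control mean = sum / n_c = 10.69802 / 7 = 1.5282886
Recovered sample variance s_r^2 = 2.17941e-07
Control sample variance s_c^2 = 1.73381e-07
Welch SE (unpooled) = sqrt(s_r^2/n_r + s_c^2/n_c) = sqrt(2.72426e-08 + 2.47687e-08) = sqrt(5.20113e-08) = 0.00022806
|mean_r - mean_c| = 0.000212321
t = 0.000212321 / 0.00022806 = 0.93

0.93


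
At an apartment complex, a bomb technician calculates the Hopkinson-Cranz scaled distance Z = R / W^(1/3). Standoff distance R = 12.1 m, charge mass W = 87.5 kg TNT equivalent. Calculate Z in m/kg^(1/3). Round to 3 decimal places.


Scaled distance calculation:
W^(1/3) = 87.5^(1/3) = 4.43952
Z = R / W^(1/3) = 12.1 / 4.43952
Z = 2.726 m/kg^(1/3)

2.726


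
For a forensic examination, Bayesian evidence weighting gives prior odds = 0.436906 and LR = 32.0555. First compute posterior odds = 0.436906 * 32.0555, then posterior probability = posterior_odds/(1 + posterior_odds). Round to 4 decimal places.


Bayesian evidence evaluation:
Posterior odds = prior_odds * LR = 0.436906 * 32.0555 = 14.00524
Posterior probability = posterior_odds / (1 + posterior_odds)
= 14.00524 / (1 + 14.00524)
= 14.00524 / 15.00524
= 0.9334

0.9334


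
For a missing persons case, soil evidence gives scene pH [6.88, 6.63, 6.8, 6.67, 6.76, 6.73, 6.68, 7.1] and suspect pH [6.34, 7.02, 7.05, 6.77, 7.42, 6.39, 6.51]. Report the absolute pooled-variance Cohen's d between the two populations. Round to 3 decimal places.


Pooled-variance Cohen's d for soil pH comparison:
Scene mean = 54.25 / 8 = 6.78125
Suspect mean = 47.5 / 7 = 6.785714
Scene sample variance s_s^2 = 0.022898
Suspect sample variance s_c^2 = 0.159762
Pooled variance = ((n_s-1)*s_s^2 + (n_c-1)*s_c^2) / (n_s + n_c - 2) = 0.086066
Pooled SD = sqrt(0.086066) = 0.29337
Mean difference = -0.004464
|d| = |-0.004464| / 0.29337 = 0.015

0.015


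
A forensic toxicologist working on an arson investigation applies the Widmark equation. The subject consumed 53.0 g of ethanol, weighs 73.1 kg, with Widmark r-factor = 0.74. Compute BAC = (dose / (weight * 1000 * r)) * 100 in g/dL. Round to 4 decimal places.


Applying the Widmark formula:
BAC = (dose_g / (body_wt * 1000 * r)) * 100
Denominator = 73.1 * 1000 * 0.74 = 54094
BAC = (53.0 / 54094) * 100
BAC = 0.0980 g/dL

0.0980


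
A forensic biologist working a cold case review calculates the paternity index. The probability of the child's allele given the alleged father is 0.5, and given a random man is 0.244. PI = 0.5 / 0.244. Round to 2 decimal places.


Paternity Index calculation:
PI = P(allele|father) / P(allele|random)
PI = 0.5 / 0.244
PI = 2.05

2.05


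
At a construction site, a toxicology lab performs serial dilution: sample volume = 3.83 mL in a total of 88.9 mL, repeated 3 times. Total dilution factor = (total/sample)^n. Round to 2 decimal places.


Dilution factor calculation:
Single dilution = V_total / V_sample = 88.9 / 3.83 ≈ 23.211488
Number of dilutions = 3
Total DF = (88.9 / 3.83)^3 (full precision, rounded at the end) = 12505.73

12505.73


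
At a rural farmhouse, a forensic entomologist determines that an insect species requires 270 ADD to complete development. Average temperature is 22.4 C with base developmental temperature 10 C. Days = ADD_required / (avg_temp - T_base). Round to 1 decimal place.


Insect development time:
Effective temperature = avg_temp - T_base = 22.4 - 10 = 12.4 C
Days = ADD / effective_temp = 270 / 12.4 = 21.8 days

21.8


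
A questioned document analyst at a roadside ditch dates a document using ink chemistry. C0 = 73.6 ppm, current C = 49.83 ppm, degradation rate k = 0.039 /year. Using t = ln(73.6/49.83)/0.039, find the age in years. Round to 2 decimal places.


Document age estimation:
C0/C = 73.6 / 49.83 = 1.477022
ln(C0/C) = 0.390028
t = 0.390028 / 0.039 = 10.00 years

10.00


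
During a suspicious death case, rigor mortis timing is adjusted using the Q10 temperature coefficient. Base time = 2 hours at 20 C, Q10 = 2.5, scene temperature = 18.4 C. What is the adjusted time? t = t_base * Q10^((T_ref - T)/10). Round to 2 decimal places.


Rigor mortis time adjustment:
Exponent = (T_ref - T_actual) / 10 = (20 - 18.4) / 10 = 0.16
Q10 factor = 2.5^0.16 = 1.1579
t_adjusted = 2 * 1.1579 = 2.32 hours

2.32


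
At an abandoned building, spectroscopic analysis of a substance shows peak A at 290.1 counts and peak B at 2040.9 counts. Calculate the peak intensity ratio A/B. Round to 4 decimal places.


Spectral peak ratio:
Peak A = 290.1 counts
Peak B = 2040.9 counts
Ratio = 290.1 / 2040.9 = 0.1421

0.1421


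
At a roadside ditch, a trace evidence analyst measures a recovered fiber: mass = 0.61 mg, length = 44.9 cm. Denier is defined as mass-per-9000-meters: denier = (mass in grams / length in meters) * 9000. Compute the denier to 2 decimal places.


Denier calculation:
Mass in grams = 0.61 mg / 1000 = 0.00061 g
Length in meters = 44.9 cm / 100 = 0.449 m
Linear density = mass / length = 0.00061 / 0.449 = 0.00135857 g/m
Denier = (g/m) * 9000 = 0.00135857 * 9000 = 12.23

12.23


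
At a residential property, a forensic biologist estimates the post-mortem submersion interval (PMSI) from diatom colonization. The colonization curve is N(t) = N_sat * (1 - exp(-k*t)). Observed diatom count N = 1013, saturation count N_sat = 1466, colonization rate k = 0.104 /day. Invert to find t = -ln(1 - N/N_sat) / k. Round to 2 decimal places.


PMSI from diatom colonization curve:
N / N_sat = 1013 / 1466 = 0.690996
1 - N/N_sat = 0.309004
ln(1 - N/N_sat) = -1.174401
t = -ln(1 - N/N_sat) / k = -(-1.174401) / 0.104 = 11.29 days

11.29


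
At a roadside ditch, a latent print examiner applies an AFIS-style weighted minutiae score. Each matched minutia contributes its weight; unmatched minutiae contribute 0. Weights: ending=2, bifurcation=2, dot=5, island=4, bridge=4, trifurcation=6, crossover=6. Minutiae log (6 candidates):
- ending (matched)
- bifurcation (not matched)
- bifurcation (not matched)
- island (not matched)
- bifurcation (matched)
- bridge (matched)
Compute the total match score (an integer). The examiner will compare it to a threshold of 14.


Weighted minutiae match score:
  ending: matched, +2 (running total 2)
  bifurcation: not matched, +0
  bifurcation: not matched, +0
  island: not matched, +0
  bifurcation: matched, +2 (running total 4)
  bridge: matched, +4 (running total 8)
Total score = 8
Threshold = 14; verdict = inconclusive

8
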